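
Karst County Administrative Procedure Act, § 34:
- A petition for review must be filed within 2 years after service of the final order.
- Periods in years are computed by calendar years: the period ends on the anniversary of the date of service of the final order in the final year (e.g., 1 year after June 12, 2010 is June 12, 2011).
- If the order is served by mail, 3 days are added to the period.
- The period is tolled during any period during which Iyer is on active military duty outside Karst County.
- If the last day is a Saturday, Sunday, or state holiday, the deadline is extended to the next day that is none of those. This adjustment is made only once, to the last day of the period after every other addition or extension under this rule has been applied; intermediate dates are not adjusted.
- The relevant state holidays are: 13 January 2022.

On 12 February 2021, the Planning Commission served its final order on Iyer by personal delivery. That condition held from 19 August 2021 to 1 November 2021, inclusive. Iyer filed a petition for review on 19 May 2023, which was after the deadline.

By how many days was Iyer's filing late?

2 years after 12 February 2021 is February 12, 2023.
Service was not by mail, so no mail extension applies.
From August 19, 2021 through November 1, 2021 inclusive is 75 days; tolling adds 75 days: February 12, 2023 + 75 days = April 28, 2023.
April 28, 2023 is a Friday and not a state holiday, so no extension applies.
The deadline is April 28, 2023; from April 28, 2023 to May 19, 2023 is 21 days.

21 days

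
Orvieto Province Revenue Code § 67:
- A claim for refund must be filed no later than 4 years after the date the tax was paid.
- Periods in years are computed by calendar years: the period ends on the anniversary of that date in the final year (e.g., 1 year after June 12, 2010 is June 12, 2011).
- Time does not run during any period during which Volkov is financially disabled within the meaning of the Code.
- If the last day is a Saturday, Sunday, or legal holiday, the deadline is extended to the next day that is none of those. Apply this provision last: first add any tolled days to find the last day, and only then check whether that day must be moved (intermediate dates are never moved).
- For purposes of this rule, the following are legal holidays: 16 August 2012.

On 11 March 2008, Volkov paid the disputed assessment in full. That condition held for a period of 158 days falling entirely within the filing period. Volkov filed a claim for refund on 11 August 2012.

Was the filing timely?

Yes

4 years after 11 March 2008 is March 11, 2012.
Tolling adds 158 days: March 11, 2012 + 158 days = August 16, 2012.
August 16, 2012 is a listed holiday. The next qualifying day is August 17, 2012.
The deadline is August 17, 2012; the filing on August 11, 2012 is on or before that date.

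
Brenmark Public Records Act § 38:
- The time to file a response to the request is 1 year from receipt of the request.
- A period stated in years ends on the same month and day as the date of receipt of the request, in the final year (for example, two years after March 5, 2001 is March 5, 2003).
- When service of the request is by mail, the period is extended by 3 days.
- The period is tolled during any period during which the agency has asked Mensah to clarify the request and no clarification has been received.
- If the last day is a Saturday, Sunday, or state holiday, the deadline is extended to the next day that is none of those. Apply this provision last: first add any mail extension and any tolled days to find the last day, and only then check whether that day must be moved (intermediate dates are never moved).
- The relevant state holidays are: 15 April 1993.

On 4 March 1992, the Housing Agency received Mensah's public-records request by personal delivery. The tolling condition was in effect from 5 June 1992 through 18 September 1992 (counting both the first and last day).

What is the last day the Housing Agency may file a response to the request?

1 year after 4 March 1992 is March 4, 1993.
Service was not by mail, so no mail extension applies.
From June 5, 1992 through September 18, 1992 inclusive is 106 days; tolling adds 106 days: March 4, 1993 + 106 days = June 18, 1993.
June 18, 1993 is a Friday and not a state holiday, so no extension applies.

June 18, 1993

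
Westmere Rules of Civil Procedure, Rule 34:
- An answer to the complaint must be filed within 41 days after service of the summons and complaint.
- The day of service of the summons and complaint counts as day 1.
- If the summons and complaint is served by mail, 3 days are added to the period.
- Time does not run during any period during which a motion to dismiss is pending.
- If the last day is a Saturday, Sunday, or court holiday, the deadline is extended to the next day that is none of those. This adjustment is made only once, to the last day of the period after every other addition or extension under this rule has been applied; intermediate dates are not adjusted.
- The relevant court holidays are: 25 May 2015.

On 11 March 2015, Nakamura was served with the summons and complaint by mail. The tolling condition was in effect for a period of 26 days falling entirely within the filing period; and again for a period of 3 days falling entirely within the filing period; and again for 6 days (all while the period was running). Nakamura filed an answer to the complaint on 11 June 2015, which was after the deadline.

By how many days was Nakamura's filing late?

14 days

Counting 11 March 2015 as day 1, day 41 is April 20, 2015.
Service was by mail, adding 3 days: April 20, 2015 + 3 days = April 23, 2015.
Tolling adds 26 days: April 23, 2015 + 26 days = May 19, 2015.
Tolling adds 3 days: May 19, 2015 + 3 days = May 22, 2015.
Tolling adds 6 days: May 22, 2015 + 6 days = May 28, 2015.
May 28, 2015 is a Thursday and not a court holiday, so no extension applies.
The deadline is May 28, 2015; from May 28, 2015 to June 11, 2015 is 14 days.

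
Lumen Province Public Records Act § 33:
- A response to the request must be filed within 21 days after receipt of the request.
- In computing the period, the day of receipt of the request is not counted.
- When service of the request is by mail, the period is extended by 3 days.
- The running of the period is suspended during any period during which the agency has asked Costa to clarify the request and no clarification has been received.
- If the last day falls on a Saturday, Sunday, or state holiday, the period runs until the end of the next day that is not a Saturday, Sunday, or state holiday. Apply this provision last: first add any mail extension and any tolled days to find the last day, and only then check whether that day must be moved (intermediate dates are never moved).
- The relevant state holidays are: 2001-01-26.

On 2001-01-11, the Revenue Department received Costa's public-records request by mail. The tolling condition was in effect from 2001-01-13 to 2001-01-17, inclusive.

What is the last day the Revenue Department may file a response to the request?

21 days after 2001-01-11 is February 1, 2001.
Service was by mail, adding 3 days: February 1, 2001 + 3 days = February 4, 2001.
From January 13, 2001 through January 17, 2001 inclusive is 5 days; tolling adds 5 days: February 4, 2001 + 5 days = February 9, 2001.
February 9, 2001 is a Friday and not a state holiday, so no extension applies.

February 9, 2001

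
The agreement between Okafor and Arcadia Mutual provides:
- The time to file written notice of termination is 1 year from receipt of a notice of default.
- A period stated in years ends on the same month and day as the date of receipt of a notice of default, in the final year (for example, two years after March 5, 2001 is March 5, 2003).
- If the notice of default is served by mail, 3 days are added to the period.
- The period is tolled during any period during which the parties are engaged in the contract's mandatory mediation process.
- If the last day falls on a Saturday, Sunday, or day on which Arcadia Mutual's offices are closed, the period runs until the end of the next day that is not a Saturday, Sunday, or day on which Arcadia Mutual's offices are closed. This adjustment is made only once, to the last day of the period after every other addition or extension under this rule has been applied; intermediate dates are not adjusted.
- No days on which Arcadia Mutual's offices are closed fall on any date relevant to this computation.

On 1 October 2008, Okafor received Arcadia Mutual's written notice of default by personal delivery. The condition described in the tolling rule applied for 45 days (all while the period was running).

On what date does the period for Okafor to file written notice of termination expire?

1 year after 1 October 2008 is October 1, 2009.
Service was not by mail, so no mail extension applies.
Tolling adds 45 days: October 1, 2009 + 45 days = November 15, 2009.
November 15, 2009 is Sunday. The next qualifying day is November 16, 2009.

November 16, 2009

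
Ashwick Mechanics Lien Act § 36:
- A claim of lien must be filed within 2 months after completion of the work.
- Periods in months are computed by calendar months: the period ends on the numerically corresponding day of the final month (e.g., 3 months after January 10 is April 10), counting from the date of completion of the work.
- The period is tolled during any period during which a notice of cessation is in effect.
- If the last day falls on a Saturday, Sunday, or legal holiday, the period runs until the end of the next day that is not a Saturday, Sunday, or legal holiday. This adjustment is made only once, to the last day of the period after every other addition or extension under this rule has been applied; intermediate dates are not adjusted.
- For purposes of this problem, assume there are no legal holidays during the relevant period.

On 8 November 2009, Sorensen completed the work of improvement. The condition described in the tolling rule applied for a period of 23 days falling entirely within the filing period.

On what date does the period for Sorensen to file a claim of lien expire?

February 1, 2010

2 months after 8 November 2009 is January 8, 2010.
Tolling adds 23 days: January 8, 2010 + 23 days = January 31, 2010.
January 31, 2010 is Sunday. The next qualifying day is February 1, 2010.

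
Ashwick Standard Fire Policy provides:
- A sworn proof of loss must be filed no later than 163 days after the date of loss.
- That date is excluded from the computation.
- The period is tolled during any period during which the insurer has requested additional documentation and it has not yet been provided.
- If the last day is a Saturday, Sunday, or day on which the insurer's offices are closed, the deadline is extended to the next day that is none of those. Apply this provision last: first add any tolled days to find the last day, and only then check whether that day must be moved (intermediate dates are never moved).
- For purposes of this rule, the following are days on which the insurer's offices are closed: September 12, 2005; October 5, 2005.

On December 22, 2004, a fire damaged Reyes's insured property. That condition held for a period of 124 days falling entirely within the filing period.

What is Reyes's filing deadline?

October 6, 2005

163 days after December 22, 2004 is June 3, 2005.
Tolling adds 124 days: June 3, 2005 + 124 days = October 5, 2005.
October 5, 2005 is a listed holiday. The next qualifying day is October 6, 2005.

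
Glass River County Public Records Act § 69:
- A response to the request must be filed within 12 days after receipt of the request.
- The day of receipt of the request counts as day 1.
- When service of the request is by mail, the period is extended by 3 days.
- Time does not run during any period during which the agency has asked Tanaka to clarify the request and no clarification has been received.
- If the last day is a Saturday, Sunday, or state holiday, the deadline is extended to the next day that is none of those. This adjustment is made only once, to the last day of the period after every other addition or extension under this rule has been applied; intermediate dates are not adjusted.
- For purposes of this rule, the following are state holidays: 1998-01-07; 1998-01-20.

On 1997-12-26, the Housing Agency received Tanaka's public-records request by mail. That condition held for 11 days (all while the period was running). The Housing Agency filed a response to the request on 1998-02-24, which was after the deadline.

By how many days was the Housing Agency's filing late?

34 days

Counting 1997-12-26 as day 1, day 12 is January 6, 1998.
Service was by mail, adding 3 days: January 6, 1998 + 3 days = January 9, 1998.
Tolling adds 11 days: January 9, 1998 + 11 days = January 20, 1998.
January 20, 1998 is a listed holiday. The next qualifying day is January 21, 1998.
The deadline is January 21, 1998; from January 21, 1998 to February 24, 1998 is 34 days.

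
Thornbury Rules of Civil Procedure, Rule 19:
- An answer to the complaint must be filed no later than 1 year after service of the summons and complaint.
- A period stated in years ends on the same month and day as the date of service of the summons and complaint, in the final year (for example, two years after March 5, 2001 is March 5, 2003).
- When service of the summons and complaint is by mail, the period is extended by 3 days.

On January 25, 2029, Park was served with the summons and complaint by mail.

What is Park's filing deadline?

1 year after January 25, 2029 is January 25, 2030.
Service was by mail, adding 3 days: January 25, 2030 + 3 days = January 28, 2030.

January 28, 2030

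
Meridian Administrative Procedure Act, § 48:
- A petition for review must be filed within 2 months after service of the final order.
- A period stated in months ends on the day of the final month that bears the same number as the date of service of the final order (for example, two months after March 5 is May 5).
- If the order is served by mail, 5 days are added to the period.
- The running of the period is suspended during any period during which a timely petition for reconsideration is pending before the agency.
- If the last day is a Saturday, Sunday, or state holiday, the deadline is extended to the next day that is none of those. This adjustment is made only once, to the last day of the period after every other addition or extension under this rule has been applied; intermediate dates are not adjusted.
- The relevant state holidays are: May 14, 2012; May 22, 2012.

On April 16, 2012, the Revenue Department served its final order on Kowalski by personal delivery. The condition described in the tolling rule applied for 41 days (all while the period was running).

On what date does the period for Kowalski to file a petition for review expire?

July 27, 2012

2 months after April 16, 2012 is June 16, 2012.
Service was not by mail, so no mail extension applies.
Tolling adds 41 days: June 16, 2012 + 41 days = July 27, 2012.
July 27, 2012 is a Friday and not a state holiday, so no extension applies.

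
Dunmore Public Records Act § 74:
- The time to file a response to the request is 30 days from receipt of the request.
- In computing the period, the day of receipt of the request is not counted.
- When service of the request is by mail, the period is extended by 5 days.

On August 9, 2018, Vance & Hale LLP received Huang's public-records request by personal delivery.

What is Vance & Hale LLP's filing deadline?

30 days after August 9, 2018 is September 8, 2018.
Service was not by mail, so no mail extension applies.

September 8, 2018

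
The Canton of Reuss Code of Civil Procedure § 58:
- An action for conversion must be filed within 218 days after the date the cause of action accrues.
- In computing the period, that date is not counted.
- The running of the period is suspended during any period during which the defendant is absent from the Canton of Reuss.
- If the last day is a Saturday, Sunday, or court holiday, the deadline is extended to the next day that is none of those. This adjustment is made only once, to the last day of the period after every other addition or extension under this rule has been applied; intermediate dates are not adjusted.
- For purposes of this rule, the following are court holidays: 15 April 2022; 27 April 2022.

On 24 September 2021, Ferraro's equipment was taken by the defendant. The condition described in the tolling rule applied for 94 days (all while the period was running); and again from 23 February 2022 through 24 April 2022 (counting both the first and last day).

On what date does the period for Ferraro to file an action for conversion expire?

218 days after 24 September 2021 is April 30, 2022.
Tolling adds 94 days: April 30, 2022 + 94 days = August 2, 2022.
From February 23, 2022 through April 24, 2022 inclusive is 61 days; tolling adds 61 days: August 2, 2022 + 61 days = October 2, 2022.
October 2, 2022 is Sunday. The next qualifying day is October 3, 2022.

October 3, 2022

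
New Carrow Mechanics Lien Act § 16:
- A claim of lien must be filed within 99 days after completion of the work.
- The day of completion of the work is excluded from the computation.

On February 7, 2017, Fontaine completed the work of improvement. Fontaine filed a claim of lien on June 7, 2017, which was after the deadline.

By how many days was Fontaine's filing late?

99 days after February 7, 2017 is May 17, 2017.
The deadline is May 17, 2017; from May 17, 2017 to June 7, 2017 is 21 days.

21 days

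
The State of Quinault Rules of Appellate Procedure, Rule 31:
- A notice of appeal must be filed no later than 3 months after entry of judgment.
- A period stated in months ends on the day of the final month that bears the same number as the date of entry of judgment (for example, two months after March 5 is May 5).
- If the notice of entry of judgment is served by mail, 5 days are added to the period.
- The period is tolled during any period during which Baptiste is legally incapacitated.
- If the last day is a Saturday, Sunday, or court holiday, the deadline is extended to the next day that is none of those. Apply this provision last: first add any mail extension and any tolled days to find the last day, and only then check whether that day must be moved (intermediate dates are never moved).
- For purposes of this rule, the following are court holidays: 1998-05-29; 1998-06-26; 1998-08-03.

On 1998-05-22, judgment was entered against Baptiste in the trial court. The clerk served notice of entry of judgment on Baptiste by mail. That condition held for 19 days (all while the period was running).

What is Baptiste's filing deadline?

September 15, 1998

3 months after 1998-05-22 is August 22, 1998.
Service was by mail, adding 5 days: August 22, 1998 + 5 days = August 27, 1998.
Tolling adds 19 days: August 27, 1998 + 19 days = September 15, 1998.
September 15, 1998 is a Tuesday and not a court holiday, so no extension applies.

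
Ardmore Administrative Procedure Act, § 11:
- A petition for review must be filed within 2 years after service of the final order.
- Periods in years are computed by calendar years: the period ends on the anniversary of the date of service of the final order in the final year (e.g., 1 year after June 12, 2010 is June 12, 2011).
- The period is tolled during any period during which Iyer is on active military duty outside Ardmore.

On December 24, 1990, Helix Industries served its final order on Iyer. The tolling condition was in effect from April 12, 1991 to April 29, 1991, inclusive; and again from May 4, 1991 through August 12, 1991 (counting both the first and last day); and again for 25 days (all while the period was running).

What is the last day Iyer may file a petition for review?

2 years after December 24, 1990 is December 24, 1992.
From April 12, 1991 through April 29, 1991 inclusive is 18 days; tolling adds 18 days: December 24, 1992 + 18 days = January 11, 1993.
From May 4, 1991 through August 12, 1991 inclusive is 101 days; tolling adds 101 days: January 11, 1993 + 101 days = April 22, 1993.
Tolling adds 25 days: April 22, 1993 + 25 days = May 17, 1993.

May 17, 1993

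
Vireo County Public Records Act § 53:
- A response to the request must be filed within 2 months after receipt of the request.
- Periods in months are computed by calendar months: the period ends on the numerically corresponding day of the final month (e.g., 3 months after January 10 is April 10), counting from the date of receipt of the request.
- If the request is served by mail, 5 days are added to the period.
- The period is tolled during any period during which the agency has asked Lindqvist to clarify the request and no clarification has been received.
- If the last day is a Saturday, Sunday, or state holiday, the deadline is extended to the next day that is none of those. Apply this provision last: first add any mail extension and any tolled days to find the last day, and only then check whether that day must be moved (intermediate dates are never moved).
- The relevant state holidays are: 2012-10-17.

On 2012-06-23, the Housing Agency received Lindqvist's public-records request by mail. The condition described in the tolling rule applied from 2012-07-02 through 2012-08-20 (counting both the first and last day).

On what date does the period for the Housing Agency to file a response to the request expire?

October 18, 2012

2 months after 2012-06-23 is August 23, 2012.
Service was by mail, adding 5 days: August 23, 2012 + 5 days = August 28, 2012.
From July 2, 2012 through August 20, 2012 inclusive is 50 days; tolling adds 50 days: August 28, 2012 + 50 days = October 17, 2012.
October 17, 2012 is a listed holiday. The next qualifying day is October 18, 2012.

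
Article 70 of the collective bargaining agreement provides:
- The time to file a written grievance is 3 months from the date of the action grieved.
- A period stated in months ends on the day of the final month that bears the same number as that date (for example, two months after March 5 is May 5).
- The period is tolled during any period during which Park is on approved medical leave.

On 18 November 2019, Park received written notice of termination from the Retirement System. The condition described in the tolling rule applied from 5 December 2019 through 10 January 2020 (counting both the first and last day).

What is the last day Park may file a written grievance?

March 26, 2020

3 months after 18 November 2019 is February 18, 2020.
From December 5, 2019 through January 10, 2020 inclusive is 37 days; tolling adds 37 days: February 18, 2020 + 37 days = March 26, 2020.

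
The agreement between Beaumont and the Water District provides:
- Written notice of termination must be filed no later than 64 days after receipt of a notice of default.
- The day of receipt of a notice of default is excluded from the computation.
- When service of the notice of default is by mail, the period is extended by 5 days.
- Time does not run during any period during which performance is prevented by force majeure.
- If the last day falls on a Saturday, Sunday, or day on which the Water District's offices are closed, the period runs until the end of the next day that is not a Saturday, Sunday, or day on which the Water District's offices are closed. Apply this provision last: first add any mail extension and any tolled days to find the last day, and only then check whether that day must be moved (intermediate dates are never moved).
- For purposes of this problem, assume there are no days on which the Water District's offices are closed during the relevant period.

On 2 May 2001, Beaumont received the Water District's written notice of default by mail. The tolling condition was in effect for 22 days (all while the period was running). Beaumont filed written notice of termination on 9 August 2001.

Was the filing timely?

64 days after 2 May 2001 is July 5, 2001.
Service was by mail, adding 5 days: July 5, 2001 + 5 days = July 10, 2001.
Tolling adds 22 days: July 10, 2001 + 22 days = August 1, 2001.
August 1, 2001 is a Wednesday and not a day on which the Water District's offices are closed, so no extension applies.
The deadline is August 1, 2001; the filing on August 9, 2001 is after that date.

No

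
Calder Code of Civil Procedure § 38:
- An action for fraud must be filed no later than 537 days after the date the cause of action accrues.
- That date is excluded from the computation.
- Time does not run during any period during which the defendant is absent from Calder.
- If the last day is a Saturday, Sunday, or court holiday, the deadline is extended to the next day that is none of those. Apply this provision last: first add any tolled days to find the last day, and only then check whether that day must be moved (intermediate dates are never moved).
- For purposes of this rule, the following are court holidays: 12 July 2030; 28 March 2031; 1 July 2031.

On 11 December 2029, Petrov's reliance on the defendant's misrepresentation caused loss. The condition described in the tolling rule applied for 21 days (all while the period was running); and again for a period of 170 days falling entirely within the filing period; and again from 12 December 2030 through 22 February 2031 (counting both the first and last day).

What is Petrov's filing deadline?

537 days after 11 December 2029 is June 1, 2031.
Tolling adds 21 days: June 1, 2031 + 21 days = June 22, 2031.
Tolling adds 170 days: June 22, 2031 + 170 days = December 9, 2031.
From December 12, 2030 through February 22, 2031 inclusive is 73 days; tolling adds 73 days: December 9, 2031 + 73 days = February 20, 2032.
February 20, 2032 is a Friday and not a court holiday, so no extension applies.

February 20, 2032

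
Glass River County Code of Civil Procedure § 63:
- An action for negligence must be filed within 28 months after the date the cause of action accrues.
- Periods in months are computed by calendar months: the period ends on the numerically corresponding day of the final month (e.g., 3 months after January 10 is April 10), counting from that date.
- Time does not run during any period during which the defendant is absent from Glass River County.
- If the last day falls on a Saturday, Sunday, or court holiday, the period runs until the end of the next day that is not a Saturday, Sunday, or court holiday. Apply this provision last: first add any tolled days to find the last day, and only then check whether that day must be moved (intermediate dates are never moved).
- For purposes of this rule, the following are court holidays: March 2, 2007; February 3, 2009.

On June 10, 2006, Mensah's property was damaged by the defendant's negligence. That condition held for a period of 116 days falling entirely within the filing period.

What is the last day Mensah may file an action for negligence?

28 months after June 10, 2006 is October 10, 2008.
Tolling adds 116 days: October 10, 2008 + 116 days = February 3, 2009.
February 3, 2009 is a listed holiday. The next qualifying day is February 4, 2009.

February 4, 2009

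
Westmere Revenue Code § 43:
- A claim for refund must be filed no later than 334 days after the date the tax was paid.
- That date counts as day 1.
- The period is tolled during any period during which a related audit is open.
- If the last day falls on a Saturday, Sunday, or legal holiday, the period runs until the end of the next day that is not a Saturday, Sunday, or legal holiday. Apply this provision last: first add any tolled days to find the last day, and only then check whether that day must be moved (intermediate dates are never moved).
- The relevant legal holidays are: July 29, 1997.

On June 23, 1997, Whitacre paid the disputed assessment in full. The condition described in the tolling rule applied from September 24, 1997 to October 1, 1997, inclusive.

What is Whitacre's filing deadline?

June 1, 1998

Counting June 23, 1997 as day 1, day 334 is May 22, 1998.
From September 24, 1997 through October 1, 1997 inclusive is 8 days; tolling adds 8 days: May 22, 1998 + 8 days = May 30, 1998.
May 30, 1998 is Saturday; May 31, 1998 is Sunday. The next qualifying day is June 1, 1998.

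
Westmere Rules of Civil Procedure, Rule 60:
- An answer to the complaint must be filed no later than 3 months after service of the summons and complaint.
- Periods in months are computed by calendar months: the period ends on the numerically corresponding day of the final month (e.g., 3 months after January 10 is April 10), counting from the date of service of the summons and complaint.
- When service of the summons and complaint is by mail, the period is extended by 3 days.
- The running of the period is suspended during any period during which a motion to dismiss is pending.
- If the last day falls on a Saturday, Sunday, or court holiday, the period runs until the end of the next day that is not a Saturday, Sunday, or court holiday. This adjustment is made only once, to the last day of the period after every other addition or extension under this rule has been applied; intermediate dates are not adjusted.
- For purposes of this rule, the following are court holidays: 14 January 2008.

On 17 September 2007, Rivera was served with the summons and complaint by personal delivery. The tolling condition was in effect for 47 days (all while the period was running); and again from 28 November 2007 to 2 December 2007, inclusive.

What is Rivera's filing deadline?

3 months after 17 September 2007 is December 17, 2007.
Service was not by mail, so no mail extension applies.
Tolling adds 47 days: December 17, 2007 + 47 days = February 2, 2008.
From November 28, 2007 through December 2, 2007 inclusive is 5 days; tolling adds 5 days: February 2, 2008 + 5 days = February 7, 2008.
February 7, 2008 is a Thursday and not a court holiday, so no extension applies.

February 7, 2008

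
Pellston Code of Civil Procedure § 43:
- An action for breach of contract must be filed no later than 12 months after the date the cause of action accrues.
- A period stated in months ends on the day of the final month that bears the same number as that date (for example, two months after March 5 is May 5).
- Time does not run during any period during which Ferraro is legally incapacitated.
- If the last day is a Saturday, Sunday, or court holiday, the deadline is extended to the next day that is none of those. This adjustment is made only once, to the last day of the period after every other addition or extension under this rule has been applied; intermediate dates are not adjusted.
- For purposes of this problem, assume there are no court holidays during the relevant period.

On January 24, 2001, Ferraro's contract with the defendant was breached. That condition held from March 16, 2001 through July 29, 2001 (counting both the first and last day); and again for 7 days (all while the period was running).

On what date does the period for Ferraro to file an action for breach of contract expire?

12 months after January 24, 2001 is January 24, 2002.
From March 16, 2001 through July 29, 2001 inclusive is 136 days; tolling adds 136 days: January 24, 2002 + 136 days = June 9, 2002.
Tolling adds 7 days: June 9, 2002 + 7 days = June 16, 2002.
June 16, 2002 is Sunday. The next qualifying day is June 17, 2002.

June 17, 2002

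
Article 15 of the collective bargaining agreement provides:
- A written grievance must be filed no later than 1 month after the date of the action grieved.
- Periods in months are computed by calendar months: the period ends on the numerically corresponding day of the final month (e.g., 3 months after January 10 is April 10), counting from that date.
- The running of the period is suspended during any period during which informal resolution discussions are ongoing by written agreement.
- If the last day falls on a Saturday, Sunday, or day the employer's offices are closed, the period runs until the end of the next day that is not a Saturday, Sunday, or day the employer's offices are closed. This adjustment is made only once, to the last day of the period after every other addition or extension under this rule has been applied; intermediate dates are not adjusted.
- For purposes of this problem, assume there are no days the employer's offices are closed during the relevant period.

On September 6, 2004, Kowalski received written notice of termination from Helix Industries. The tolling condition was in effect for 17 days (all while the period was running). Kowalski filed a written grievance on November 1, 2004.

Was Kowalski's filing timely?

No

1 month after September 6, 2004 is October 6, 2004.
Tolling adds 17 days: October 6, 2004 + 17 days = October 23, 2004.
October 23, 2004 is Saturday; October 24, 2004 is Sunday. The next qualifying day is October 25, 2004.
The deadline is October 25, 2004; the filing on November 1, 2004 is after that date.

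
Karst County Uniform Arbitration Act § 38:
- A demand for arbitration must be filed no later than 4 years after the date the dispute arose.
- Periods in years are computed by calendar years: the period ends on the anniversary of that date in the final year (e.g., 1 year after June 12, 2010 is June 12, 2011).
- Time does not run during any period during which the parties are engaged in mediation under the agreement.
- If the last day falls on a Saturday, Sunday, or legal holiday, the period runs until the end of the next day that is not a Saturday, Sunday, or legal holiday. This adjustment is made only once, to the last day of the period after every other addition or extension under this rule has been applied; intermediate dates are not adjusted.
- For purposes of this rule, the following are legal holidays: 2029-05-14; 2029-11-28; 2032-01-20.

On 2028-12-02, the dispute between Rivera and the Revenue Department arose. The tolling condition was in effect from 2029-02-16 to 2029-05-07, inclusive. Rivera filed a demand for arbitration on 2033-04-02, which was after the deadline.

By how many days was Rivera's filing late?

4 years after 2028-12-02 is December 2, 2032.
From February 16, 2029 through May 7, 2029 inclusive is 81 days; tolling adds 81 days: December 2, 2032 + 81 days = February 21, 2033.
February 21, 2033 is a Monday and not a legal holiday, so no extension applies.
The deadline is February 21, 2033; from February 21, 2033 to April 2, 2033 is 40 days.

40 days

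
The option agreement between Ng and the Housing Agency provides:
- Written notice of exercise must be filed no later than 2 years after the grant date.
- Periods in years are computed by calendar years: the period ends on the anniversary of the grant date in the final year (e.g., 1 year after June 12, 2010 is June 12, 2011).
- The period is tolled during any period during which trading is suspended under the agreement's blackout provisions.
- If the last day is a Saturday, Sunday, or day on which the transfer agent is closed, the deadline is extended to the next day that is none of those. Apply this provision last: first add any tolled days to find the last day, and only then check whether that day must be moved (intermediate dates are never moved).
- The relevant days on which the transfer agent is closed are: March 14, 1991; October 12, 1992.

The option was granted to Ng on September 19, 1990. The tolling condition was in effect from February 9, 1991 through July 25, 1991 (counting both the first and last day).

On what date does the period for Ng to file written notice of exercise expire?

March 5, 1993

2 years after September 19, 1990 is September 19, 1992.
From February 9, 1991 through July 25, 1991 inclusive is 167 days; tolling adds 167 days: September 19, 1992 + 167 days = March 5, 1993.
March 5, 1993 is a Friday and not a day on which the transfer agent is closed, so no extension applies.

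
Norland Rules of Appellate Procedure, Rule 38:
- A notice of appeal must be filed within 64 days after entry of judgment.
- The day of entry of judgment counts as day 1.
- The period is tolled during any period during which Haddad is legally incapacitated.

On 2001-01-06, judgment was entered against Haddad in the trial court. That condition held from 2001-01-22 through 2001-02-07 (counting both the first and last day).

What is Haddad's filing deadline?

March 27, 2001

Counting 2001-01-06 as day 1, day 64 is March 10, 2001.
From January 22, 2001 through February 7, 2001 inclusive is 17 days; tolling adds 17 days: March 10, 2001 + 17 days = March 27, 2001.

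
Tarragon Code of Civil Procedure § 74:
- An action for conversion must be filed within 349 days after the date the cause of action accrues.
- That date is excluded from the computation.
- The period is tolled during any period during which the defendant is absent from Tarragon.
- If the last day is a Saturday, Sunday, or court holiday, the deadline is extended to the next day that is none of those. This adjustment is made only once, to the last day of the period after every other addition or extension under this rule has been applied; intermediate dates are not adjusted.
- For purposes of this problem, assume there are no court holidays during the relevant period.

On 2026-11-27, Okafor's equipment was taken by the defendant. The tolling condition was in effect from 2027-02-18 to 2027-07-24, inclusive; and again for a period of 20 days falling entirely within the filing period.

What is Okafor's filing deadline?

May 8, 2028

349 days after 2026-11-27 is November 11, 2027.
From February 18, 2027 through July 24, 2027 inclusive is 157 days; tolling adds 157 days: November 11, 2027 + 157 days = April 16, 2028.
Tolling adds 20 days: April 16, 2028 + 20 days = May 6, 2028.
May 6, 2028 is Saturday; May 7, 2028 is Sunday. The next qualifying day is May 8, 2028.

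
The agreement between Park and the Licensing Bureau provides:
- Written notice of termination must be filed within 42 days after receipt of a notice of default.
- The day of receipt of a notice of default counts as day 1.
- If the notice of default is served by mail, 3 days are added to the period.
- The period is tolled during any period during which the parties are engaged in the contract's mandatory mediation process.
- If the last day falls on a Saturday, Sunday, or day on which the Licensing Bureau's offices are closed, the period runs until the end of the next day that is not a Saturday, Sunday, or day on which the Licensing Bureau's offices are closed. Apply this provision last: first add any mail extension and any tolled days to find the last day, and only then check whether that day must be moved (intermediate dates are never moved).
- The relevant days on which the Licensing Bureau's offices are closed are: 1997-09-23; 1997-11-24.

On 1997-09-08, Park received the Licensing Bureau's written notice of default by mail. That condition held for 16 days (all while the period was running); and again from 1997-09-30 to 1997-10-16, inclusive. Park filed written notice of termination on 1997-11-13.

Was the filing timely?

Yes

Counting 1997-09-08 as day 1, day 42 is October 19, 1997.
Service was by mail, adding 3 days: October 19, 1997 + 3 days = October 22, 1997.
Tolling adds 16 days: October 22, 1997 + 16 days = November 7, 1997.
From September 30, 1997 through October 16, 1997 inclusive is 17 days; tolling adds 17 days: November 7, 1997 + 17 days = November 24, 1997.
November 24, 1997 is a listed holiday. The next qualifying day is November 25, 1997.
The deadline is November 25, 1997; the filing on November 13, 1997 is on or before that date.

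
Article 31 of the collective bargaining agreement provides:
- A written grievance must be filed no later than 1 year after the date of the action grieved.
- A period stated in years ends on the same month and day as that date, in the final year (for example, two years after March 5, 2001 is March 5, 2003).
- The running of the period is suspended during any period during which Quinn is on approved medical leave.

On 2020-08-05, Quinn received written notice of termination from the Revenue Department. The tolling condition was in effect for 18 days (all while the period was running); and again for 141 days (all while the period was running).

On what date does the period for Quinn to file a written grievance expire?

1 year after 2020-08-05 is August 5, 2021.
Tolling adds 18 days: August 5, 2021 + 18 days = August 23, 2021.
Tolling adds 141 days: August 23, 2021 + 141 days = January 11, 2022.

January 11, 2022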